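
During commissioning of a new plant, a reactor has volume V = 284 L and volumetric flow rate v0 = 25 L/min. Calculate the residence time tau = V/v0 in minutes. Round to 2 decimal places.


tau = V / v0
tau = 284 / 25
tau = 11.36 min


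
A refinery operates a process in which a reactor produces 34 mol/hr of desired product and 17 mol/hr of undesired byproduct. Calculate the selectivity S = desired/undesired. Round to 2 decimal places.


S = desired product rate / undesired product rate
S = 34 / 17
S = 2.00


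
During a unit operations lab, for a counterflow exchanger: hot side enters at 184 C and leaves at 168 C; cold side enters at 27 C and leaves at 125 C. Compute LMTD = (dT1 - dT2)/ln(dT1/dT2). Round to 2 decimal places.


dT1 = Th_in - Tc_out = 184 - 125 = 59
dT2 = Th_out - Tc_in = 168 - 27 = 141
LMTD = (dT1 - dT2) / ln(dT1/dT2)
LMTD = (59 - 141) / ln(59/141)
LMTD = 94.12 K


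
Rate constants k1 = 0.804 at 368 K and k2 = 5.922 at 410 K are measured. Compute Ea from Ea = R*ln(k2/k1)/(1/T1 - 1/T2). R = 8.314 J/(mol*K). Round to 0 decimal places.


Ea = R * ln(k2/k1) / (1/T1 - 1/T2)
ln(k2/k1) = ln(5.922/0.804) = 1.9968302
1/T1 - 1/T2 = 1/368 - 1/410 = 0.000278366914
Ea = 8.314 * 1.9968302 / 0.000278366914
Ea = 59639 J/mol


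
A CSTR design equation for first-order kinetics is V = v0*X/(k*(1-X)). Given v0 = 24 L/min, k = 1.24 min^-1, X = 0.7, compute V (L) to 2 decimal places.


V = v0 * X / (k * (1 - X))
V = 24 * 0.7 / (1.24 * (1 - 0.7))
V = 16.8 / (1.24 * 0.3)
V = 16.8 / 0.372
V = 45.16 L


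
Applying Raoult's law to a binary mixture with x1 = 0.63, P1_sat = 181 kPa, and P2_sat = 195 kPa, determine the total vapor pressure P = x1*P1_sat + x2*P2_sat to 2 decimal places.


P = x1*P1_sat + x2*P2_sat
x2 = 1 - x1 = 1 - 0.63 = 0.37
P = 0.63*181 + 0.37*195
P = 114.03 + 72.15
P = 186.18 kPa


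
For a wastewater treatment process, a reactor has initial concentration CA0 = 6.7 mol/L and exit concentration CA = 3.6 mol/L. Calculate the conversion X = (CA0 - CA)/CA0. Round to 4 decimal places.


X = (CA0 - CA) / CA0
X = (6.7 - 3.6) / 6.7
X = 3.1 / 6.7
X = 0.4627


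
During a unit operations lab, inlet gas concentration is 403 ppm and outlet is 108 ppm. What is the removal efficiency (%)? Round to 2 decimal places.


Efficiency = (G_in - G_out) / G_in * 100%
Efficiency = (403 - 108) / 403 * 100
Efficiency = 295 / 403 * 100
Efficiency = 73.20%


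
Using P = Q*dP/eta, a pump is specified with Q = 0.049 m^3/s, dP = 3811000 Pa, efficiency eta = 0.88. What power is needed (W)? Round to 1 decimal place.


P = Q * dP / eta
P = 0.049 * 3811000 / 0.88
P = 186739.0 / 0.88
P = 212203.4 W


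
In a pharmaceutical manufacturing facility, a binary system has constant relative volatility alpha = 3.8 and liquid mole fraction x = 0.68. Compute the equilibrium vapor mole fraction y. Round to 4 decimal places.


y = alpha*x / (1 + (alpha-1)*x)
y = 3.8*0.68 / (1 + (3.8-1)*0.68)
y = 2.584 / (1 + 1.904)
y = 2.584 / 2.904
y = 0.8898


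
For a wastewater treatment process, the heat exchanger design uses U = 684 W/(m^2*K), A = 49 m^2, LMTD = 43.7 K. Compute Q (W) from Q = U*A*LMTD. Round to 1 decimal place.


Q = U * A * LMTD
Q = 684 * 49 * 43.7
Q = 1464649.2 W


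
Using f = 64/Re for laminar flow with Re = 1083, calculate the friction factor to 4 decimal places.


f = 64 / Re
f = 64 / 1083
f = 0.0591


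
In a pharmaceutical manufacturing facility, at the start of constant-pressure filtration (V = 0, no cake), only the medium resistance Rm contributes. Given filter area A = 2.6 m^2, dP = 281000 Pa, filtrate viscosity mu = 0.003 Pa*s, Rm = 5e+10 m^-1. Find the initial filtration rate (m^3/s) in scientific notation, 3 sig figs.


rate = A * dP / (mu * Rm)
rate = 2.6 * 281000 / (0.003 * 5e+10)
rate = 730600.0 / 1.500e+08
rate = 4.87e-03 m^3/s


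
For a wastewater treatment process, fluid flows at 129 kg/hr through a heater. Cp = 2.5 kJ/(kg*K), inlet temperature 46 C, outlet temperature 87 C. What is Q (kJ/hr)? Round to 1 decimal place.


Q = m_dot * Cp * (T2 - T1)
Q = 129 * 2.5 * (87 - 46)
Q = 129 * 2.5 * 41
Q = 13222.5 kJ/hr


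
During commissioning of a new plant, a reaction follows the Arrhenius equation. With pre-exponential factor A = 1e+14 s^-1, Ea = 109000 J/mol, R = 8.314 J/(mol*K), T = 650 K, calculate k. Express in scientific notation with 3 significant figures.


k = A * exp(-Ea/(R*T))
k = 1e+14 * exp(-109000 / (8.314 * 650))
k = 1e+14 * exp(-20.169871)
k = 1.74e+05


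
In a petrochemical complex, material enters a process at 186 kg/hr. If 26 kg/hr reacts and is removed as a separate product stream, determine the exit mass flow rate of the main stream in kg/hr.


Steady-state mass balance on the main outlet: F_out = F_in - F_removed
F_out = 186 - 26
F_out = 160 kg/hr


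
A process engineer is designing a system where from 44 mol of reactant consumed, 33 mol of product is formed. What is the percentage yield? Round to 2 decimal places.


Yield = (moles product / moles consumed) * 100%
Yield = (33 / 44) * 100
Yield = 0.75 * 100
Yield = 75.00%


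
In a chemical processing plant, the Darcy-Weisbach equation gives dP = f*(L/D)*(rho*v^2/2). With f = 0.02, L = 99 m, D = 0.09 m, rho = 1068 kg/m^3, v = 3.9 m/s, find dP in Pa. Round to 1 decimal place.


dP = f * (L/D) * (rho*v^2/2)
dP = 0.02 * (99/0.09) * (1068*3.9^2/2)
L/D = 1100.0
rho*v^2/2 = 1068*15.21/2 = 8122.14
dP = 0.02 * 1100.0 * 8122.14
dP = 178687.1 Pa


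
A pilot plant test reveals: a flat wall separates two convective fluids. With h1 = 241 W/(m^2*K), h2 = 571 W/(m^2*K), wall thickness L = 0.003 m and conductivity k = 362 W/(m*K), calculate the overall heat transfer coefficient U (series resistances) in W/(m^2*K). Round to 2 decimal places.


1/U = 1/h1 + L/k + 1/h2
1/U = 1/241 + 0.003/362 + 1/571
1/U = 0.0041493776 + 8.2873e-06 + 0.0017513135
1/U = 0.0059089784
U = 169.23 W/(m^2*K)


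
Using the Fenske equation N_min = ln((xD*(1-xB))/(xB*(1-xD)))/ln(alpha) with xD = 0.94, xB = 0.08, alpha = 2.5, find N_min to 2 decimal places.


N_min = ln((xD*(1-xB))/(xB*(1-xD))) / ln(alpha)
Numerator inside ln: 0.8648 / 0.0048 = 180.166667
ln(180.166667) = 5.193882
ln(alpha) = ln(2.5) = 0.916291
N_min = 5.193882 / 0.916291 = 5.67


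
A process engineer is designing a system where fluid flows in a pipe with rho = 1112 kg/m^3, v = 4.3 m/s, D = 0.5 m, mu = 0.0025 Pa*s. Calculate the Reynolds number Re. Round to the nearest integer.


Re = rho * v * D / mu
Re = 1112 * 4.3 * 0.5 / 0.0025
Re = 2390.8 / 0.0025
Re = 956320


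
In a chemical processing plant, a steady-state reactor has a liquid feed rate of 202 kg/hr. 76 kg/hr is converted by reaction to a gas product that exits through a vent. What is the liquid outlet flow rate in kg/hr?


Steady-state mass balance on the main outlet: F_out = F_in - F_removed
F_out = 202 - 76
F_out = 126 kg/hr


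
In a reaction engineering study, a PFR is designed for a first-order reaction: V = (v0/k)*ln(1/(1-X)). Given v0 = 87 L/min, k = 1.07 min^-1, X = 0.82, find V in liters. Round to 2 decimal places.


V = (v0/k) * ln(1/(1-X))
V = (87/1.07) * ln(1/(1-0.82))
V = 81.308411 * ln(5.555556)
V = 81.308411 * 1.714799
V = 139.43 L


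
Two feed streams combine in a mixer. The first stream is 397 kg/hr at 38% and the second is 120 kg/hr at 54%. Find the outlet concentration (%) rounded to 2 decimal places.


Mass balance on solute: F1*x1 + F2*x2 = F3*x3
F3 = F1 + F2 = 397 + 120 = 517 kg/hr
x3 = (F1*x1 + F2*x2)/F3
x3 = (397*0.38 + 120*0.54) / 517
x3 = 41.71%


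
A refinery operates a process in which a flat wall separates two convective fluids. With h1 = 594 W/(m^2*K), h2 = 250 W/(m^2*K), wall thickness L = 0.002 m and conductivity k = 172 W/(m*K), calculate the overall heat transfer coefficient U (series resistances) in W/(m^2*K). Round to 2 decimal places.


1/U = 1/h1 + L/k + 1/h2
1/U = 1/594 + 0.002/172 + 1/250
1/U = 0.0016835017 + 1.16279e-05 + 0.004
1/U = 0.0056951296
U = 175.59 W/(m^2*K)


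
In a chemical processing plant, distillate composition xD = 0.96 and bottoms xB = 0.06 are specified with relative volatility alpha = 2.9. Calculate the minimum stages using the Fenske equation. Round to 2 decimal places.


N_min = ln((xD*(1-xB))/(xB*(1-xD))) / ln(alpha)
Numerator inside ln: 0.9024 / 0.0024 = 376.0
ln(376.0) = 5.929589
ln(alpha) = ln(2.9) = 1.064711
N_min = 5.929589 / 1.064711 = 5.57


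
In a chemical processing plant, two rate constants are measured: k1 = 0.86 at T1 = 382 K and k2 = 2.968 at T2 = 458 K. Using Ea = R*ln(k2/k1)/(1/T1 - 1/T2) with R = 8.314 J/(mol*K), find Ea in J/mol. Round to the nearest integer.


Ea = R * ln(k2/k1) / (1/T1 - 1/T2)
ln(k2/k1) = ln(2.968/0.86) = 1.2387112
1/T1 - 1/T2 = 1/382 - 1/458 = 0.000434394934
Ea = 8.314 * 1.2387112 / 0.000434394934
Ea = 23708 J/mol


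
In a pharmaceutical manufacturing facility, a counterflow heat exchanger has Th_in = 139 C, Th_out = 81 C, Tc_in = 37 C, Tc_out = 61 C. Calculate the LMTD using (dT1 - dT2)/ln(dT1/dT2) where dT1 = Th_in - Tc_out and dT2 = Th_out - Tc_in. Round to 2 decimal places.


dT1 = Th_in - Tc_out = 139 - 61 = 78
dT2 = Th_out - Tc_in = 81 - 37 = 44
LMTD = (dT1 - dT2) / ln(dT1/dT2)
LMTD = (78 - 44) / ln(78/44)
LMTD = 59.39 K


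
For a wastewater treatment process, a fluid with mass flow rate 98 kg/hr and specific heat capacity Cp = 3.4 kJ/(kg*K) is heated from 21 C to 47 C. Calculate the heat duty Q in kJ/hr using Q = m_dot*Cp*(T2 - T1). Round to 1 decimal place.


Q = m_dot * Cp * (T2 - T1)
Q = 98 * 3.4 * (47 - 21)
Q = 98 * 3.4 * 26
Q = 8663.2 kJ/hr


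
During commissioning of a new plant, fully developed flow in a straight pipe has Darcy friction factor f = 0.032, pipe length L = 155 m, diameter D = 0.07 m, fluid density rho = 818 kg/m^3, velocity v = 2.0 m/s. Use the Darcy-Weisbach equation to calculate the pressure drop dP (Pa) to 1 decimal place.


dP = f * (L/D) * (rho*v^2/2)
dP = 0.032 * (155/0.07) * (818*2.0^2/2)
L/D = 2214.28571429
rho*v^2/2 = 818*4.0/2 = 1636.0
dP = 0.032 * 2214.28571429 * 1636.0
dP = 115922.3 Pa


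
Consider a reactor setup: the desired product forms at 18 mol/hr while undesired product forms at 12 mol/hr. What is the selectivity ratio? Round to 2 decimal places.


S = desired product rate / undesired product rate
S = 18 / 12
S = 1.50


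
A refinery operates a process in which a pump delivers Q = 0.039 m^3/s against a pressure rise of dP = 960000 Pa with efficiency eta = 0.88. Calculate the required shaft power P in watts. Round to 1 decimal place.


P = Q * dP / eta
P = 0.039 * 960000 / 0.88
P = 37440.0 / 0.88
P = 42545.5 W


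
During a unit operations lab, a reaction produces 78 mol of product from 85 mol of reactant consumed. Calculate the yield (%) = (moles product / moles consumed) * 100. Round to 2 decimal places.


Yield = (moles product / moles consumed) * 100%
Yield = (78 / 85) * 100
Yield = 0.9176 * 100
Yield = 91.76%


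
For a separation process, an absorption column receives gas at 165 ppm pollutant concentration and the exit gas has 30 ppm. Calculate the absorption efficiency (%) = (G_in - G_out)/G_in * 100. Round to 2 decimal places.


Efficiency = (G_in - G_out) / G_in * 100%
Efficiency = (165 - 30) / 165 * 100
Efficiency = 135 / 165 * 100
Efficiency = 81.82%


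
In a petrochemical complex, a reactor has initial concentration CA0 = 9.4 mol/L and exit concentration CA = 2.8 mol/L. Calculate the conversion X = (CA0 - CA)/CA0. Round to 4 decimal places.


X = (CA0 - CA) / CA0
X = (9.4 - 2.8) / 9.4
X = 6.6 / 9.4
X = 0.7021


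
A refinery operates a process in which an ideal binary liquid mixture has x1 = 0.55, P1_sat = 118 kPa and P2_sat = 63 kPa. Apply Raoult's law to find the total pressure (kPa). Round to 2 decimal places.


P = x1*P1_sat + x2*P2_sat
x2 = 1 - x1 = 1 - 0.55 = 0.45
P = 0.55*118 + 0.45*63
P = 64.9 + 28.35
P = 93.25 kPa


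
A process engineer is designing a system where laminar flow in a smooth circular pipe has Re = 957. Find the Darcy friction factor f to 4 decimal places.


f = 64 / Re
f = 64 / 957
f = 0.0669


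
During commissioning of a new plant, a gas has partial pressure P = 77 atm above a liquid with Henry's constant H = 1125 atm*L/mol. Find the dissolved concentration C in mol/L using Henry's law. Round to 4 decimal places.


C = P / H
C = 77 / 1125
C = 0.0684 mol/L


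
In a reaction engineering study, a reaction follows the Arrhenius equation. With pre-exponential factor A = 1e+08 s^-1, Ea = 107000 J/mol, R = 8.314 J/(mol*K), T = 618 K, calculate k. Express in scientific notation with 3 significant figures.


k = A * exp(-Ea/(R*T))
k = 1e+08 * exp(-107000 / (8.314 * 618))
k = 1e+08 * exp(-20.825013)
k = 9.03e-02


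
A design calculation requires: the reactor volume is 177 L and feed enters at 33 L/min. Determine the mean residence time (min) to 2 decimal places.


tau = V / v0
tau = 177 / 33
tau = 5.36 min


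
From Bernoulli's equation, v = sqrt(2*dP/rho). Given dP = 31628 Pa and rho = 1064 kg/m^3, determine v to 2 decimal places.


v = sqrt(2*dP/rho)
v = sqrt(2*31628/1064)
v = sqrt(59.451128)
v = 7.71 m/s


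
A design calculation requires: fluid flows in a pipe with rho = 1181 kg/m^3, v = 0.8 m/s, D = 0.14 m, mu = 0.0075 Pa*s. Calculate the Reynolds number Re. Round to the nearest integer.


Re = rho * v * D / mu
Re = 1181 * 0.8 * 0.14 / 0.0075
Re = 132.272 / 0.0075
Re = 17636


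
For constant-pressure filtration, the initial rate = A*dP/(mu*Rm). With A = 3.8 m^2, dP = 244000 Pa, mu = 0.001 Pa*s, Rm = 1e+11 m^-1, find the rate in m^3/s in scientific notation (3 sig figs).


rate = A * dP / (mu * Rm)
rate = 3.8 * 244000 / (0.001 * 1e+11)
rate = 927200.0 / 1.000e+08
rate = 9.27e-03 m^3/s


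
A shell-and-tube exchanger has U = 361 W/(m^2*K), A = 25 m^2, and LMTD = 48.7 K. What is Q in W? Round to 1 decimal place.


Q = U * A * LMTD
Q = 361 * 25 * 48.7
Q = 439517.5 W


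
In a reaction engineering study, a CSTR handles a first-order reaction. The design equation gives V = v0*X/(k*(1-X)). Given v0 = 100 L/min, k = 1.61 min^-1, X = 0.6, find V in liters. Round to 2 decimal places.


V = v0 * X / (k * (1 - X))
V = 100 * 0.6 / (1.61 * (1 - 0.6))
V = 60.0 / (1.61 * 0.4)
V = 60.0 / 0.644
V = 93.17 L


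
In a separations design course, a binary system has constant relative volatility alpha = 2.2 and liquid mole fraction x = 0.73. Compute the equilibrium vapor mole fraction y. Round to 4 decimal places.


y = alpha*x / (1 + (alpha-1)*x)
y = 2.2*0.73 / (1 + (2.2-1)*0.73)
y = 1.606 / (1 + 0.876)
y = 1.606 / 1.876
y = 0.8561


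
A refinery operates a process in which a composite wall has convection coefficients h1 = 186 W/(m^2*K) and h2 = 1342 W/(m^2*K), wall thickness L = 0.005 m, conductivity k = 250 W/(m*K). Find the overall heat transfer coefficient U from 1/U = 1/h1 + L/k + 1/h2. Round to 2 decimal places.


1/U = 1/h1 + L/k + 1/h2
1/U = 1/186 + 0.005/250 + 1/1342
1/U = 0.0053763441 + 2e-05 + 0.0007451565
1/U = 0.0061415006
U = 162.83 W/(m^2*K)


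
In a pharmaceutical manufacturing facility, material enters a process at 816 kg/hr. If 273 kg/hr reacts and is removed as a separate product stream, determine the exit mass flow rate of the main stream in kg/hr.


Steady-state mass balance on the main outlet: F_out = F_in - F_removed
F_out = 816 - 273
F_out = 543 kg/hr


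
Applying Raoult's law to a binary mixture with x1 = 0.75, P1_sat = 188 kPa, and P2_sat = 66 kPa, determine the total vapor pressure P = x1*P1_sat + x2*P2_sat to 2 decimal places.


P = x1*P1_sat + x2*P2_sat
x2 = 1 - x1 = 1 - 0.75 = 0.25
P = 0.75*188 + 0.25*66
P = 141.0 + 16.5
P = 157.50 kPa


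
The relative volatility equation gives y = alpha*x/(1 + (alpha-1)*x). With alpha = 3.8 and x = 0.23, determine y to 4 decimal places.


y = alpha*x / (1 + (alpha-1)*x)
y = 3.8*0.23 / (1 + (3.8-1)*0.23)
y = 0.874 / (1 + 0.644)
y = 0.874 / 1.644
y = 0.5316


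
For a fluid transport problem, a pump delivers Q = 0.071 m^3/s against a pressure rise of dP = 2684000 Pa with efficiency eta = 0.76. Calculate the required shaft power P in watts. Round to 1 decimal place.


P = Q * dP / eta
P = 0.071 * 2684000 / 0.76
P = 190564.0 / 0.76
P = 250742.1 W


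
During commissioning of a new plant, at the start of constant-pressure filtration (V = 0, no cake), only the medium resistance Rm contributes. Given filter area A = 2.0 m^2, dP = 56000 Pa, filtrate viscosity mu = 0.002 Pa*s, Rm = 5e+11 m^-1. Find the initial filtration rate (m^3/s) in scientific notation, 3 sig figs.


rate = A * dP / (mu * Rm)
rate = 2.0 * 56000 / (0.002 * 5e+11)
rate = 112000.0 / 1.000e+09
rate = 1.12e-04 m^3/s


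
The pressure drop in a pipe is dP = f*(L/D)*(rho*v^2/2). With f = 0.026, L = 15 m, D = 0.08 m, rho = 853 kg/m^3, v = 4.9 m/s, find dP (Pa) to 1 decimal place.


dP = f * (L/D) * (rho*v^2/2)
dP = 0.026 * (15/0.08) * (853*4.9^2/2)
L/D = 187.5
rho*v^2/2 = 853*24.01/2 = 10240.265
dP = 0.026 * 187.5 * 10240.265
dP = 49921.3 Pa


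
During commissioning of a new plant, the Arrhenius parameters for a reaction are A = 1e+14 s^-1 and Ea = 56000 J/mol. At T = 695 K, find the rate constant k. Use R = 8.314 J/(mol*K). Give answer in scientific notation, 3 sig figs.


k = A * exp(-Ea/(R*T))
k = 1e+14 * exp(-56000 / (8.314 * 695))
k = 1e+14 * exp(-9.691549)
k = 6.18e+09


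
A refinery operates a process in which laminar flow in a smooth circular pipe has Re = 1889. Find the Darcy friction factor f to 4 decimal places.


f = 64 / Re
f = 64 / 1889
f = 0.0339


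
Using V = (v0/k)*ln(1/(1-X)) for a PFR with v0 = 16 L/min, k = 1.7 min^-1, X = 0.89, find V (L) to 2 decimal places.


V = (v0/k) * ln(1/(1-X))
V = (16/1.7) * ln(1/(1-0.89))
V = 9.411765 * ln(9.090909)
V = 9.411765 * 2.207275
V = 20.77 L


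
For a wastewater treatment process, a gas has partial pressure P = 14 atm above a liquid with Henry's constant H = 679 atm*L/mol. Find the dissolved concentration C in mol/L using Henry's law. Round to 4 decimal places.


C = P / H
C = 14 / 679
C = 0.0206 mol/L


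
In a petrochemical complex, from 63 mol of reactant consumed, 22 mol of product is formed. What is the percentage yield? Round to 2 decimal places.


Yield = (moles product / moles consumed) * 100%
Yield = (22 / 63) * 100
Yield = 0.3492 * 100
Yield = 34.92%


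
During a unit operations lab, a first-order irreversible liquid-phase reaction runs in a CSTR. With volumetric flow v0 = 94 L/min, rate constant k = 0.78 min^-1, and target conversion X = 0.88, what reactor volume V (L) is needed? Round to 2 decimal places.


V = v0 * X / (k * (1 - X))
V = 94 * 0.88 / (0.78 * (1 - 0.88))
V = 82.72 / (0.78 * 0.12)
V = 82.72 / 0.0936
V = 883.76 L


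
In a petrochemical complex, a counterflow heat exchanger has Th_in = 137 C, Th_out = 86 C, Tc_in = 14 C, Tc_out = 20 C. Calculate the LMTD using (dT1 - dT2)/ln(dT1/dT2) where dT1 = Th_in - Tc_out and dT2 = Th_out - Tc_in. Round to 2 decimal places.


dT1 = Th_in - Tc_out = 137 - 20 = 117
dT2 = Th_out - Tc_in = 86 - 14 = 72
LMTD = (dT1 - dT2) / ln(dT1/dT2)
LMTD = (117 - 72) / ln(117/72)
LMTD = 92.69 K


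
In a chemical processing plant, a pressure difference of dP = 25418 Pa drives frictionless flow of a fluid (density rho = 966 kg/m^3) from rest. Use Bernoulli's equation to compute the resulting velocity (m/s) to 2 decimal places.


v = sqrt(2*dP/rho)
v = sqrt(2*25418/966)
v = sqrt(52.625259)
v = 7.25 m/s


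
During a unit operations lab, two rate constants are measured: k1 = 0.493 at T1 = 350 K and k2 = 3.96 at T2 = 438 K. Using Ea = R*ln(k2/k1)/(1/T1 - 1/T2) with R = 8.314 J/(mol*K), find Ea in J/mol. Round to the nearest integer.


Ea = R * ln(k2/k1) / (1/T1 - 1/T2)
ln(k2/k1) = ln(3.96/0.493) = 2.0834901
1/T1 - 1/T2 = 1/350 - 1/438 = 0.000574037834
Ea = 8.314 * 2.0834901 / 0.000574037834
Ea = 30176 J/mol


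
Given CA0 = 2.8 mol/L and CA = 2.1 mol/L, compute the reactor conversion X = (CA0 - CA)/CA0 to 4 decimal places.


X = (CA0 - CA) / CA0
X = (2.8 - 2.1) / 2.8
X = 0.7 / 2.8
X = 0.2500


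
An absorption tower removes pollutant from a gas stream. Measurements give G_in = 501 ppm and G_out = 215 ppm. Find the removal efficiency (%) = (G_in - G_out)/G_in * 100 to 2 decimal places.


Efficiency = (G_in - G_out) / G_in * 100%
Efficiency = (501 - 215) / 501 * 100
Efficiency = 286 / 501 * 100
Efficiency = 57.09%


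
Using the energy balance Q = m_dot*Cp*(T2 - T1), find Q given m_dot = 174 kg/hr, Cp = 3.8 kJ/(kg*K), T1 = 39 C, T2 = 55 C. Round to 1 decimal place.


Q = m_dot * Cp * (T2 - T1)
Q = 174 * 3.8 * (55 - 39)
Q = 174 * 3.8 * 16
Q = 10579.2 kJ/hr


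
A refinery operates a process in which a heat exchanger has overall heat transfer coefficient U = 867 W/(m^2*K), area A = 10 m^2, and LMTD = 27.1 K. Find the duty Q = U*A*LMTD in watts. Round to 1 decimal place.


Q = U * A * LMTD
Q = 867 * 10 * 27.1
Q = 234957.0 W


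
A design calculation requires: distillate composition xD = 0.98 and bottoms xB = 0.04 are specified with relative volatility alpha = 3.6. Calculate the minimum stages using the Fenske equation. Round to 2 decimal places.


N_min = ln((xD*(1-xB))/(xB*(1-xD))) / ln(alpha)
Numerator inside ln: 0.9408 / 0.0008 = 1176.0
ln(1176.0) = 7.069874
ln(alpha) = ln(3.6) = 1.280934
N_min = 7.069874 / 1.280934 = 5.52


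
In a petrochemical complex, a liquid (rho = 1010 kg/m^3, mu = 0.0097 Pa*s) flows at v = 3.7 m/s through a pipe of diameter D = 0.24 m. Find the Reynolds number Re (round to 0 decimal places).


Re = rho * v * D / mu
Re = 1010 * 3.7 * 0.24 / 0.0097
Re = 896.88 / 0.0097
Re = 92462


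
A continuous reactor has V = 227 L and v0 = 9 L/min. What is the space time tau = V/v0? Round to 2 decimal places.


tau = V / v0
tau = 227 / 9
tau = 25.22 min


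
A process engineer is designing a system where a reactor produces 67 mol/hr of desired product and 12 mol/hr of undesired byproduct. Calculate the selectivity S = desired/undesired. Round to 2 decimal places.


S = desired product rate / undesired product rate
S = 67 / 12
S = 5.58


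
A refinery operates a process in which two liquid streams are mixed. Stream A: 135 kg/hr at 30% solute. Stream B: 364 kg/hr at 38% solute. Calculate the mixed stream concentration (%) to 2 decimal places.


Mass balance on solute: F1*x1 + F2*x2 = F3*x3
F3 = F1 + F2 = 135 + 364 = 499 kg/hr
x3 = (F1*x1 + F2*x2)/F3
x3 = (135*0.3 + 364*0.38) / 499
x3 = 35.84%


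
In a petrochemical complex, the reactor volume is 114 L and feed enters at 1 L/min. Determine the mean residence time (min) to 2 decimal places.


tau = V / v0
tau = 114 / 1
tau = 114.00 min


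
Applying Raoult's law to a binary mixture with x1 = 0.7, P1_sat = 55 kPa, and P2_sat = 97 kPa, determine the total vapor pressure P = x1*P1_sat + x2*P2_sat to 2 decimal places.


P = x1*P1_sat + x2*P2_sat
x2 = 1 - x1 = 1 - 0.7 = 0.3
P = 0.7*55 + 0.3*97
P = 38.5 + 29.1
P = 67.60 kPa


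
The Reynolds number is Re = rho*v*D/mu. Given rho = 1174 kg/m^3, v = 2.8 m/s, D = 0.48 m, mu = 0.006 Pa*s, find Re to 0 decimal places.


Re = rho * v * D / mu
Re = 1174 * 2.8 * 0.48 / 0.006
Re = 1577.856 / 0.006
Re = 262976


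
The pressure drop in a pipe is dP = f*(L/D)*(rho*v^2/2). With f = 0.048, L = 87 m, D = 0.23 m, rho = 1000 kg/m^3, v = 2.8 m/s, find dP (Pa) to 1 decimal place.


dP = f * (L/D) * (rho*v^2/2)
dP = 0.048 * (87/0.23) * (1000*2.8^2/2)
L/D = 378.26086957
rho*v^2/2 = 1000*7.84/2 = 3920.0
dP = 0.048 * 378.26086957 * 3920.0
dP = 71173.6 Pa


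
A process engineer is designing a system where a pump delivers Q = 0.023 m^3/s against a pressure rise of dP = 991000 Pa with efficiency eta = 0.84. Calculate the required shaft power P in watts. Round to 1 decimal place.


P = Q * dP / eta
P = 0.023 * 991000 / 0.84
P = 22793.0 / 0.84
P = 27134.5 W


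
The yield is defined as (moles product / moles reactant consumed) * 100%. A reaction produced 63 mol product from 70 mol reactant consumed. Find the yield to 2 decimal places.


Yield = (moles product / moles consumed) * 100%
Yield = (63 / 70) * 100
Yield = 0.9 * 100
Yield = 90.00%


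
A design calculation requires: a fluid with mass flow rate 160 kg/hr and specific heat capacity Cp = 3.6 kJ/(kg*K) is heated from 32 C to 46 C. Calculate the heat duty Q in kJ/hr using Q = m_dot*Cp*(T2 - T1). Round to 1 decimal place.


Q = m_dot * Cp * (T2 - T1)
Q = 160 * 3.6 * (46 - 32)
Q = 160 * 3.6 * 14
Q = 8064.0 kJ/hr


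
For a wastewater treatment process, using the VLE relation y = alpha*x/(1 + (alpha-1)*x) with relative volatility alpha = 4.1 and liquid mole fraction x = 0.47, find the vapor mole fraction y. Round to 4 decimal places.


y = alpha*x / (1 + (alpha-1)*x)
y = 4.1*0.47 / (1 + (4.1-1)*0.47)
y = 1.927 / (1 + 1.457)
y = 1.927 / 2.457
y = 0.7843


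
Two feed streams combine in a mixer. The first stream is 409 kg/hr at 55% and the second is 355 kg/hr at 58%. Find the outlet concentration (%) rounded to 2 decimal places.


Mass balance on solute: F1*x1 + F2*x2 = F3*x3
F3 = F1 + F2 = 409 + 355 = 764 kg/hr
x3 = (F1*x1 + F2*x2)/F3
x3 = (409*0.55 + 355*0.58) / 764
x3 = 56.39%


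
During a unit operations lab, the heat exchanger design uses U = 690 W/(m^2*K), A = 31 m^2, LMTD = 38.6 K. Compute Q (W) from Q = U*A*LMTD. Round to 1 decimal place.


Q = U * A * LMTD
Q = 690 * 31 * 38.6
Q = 825654.0 W


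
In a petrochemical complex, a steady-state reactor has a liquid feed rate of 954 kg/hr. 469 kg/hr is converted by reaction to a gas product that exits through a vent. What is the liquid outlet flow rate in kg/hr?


Steady-state mass balance on the main outlet: F_out = F_in - F_removed
F_out = 954 - 469
F_out = 485 kg/hr


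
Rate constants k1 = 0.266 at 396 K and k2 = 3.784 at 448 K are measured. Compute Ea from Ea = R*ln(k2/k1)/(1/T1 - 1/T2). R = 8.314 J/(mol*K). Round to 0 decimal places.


Ea = R * ln(k2/k1) / (1/T1 - 1/T2)
ln(k2/k1) = ln(3.784/0.266) = 2.6550406
1/T1 - 1/T2 = 1/396 - 1/448 = 0.000293109668
Ea = 8.314 * 2.6550406 / 0.000293109668
Ea = 75310 J/mol


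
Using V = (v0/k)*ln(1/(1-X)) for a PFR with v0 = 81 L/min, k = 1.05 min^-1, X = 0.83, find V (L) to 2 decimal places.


V = (v0/k) * ln(1/(1-X))
V = (81/1.05) * ln(1/(1-0.83))
V = 77.142857 * ln(5.882353)
V = 77.142857 * 1.771957
V = 136.69 L


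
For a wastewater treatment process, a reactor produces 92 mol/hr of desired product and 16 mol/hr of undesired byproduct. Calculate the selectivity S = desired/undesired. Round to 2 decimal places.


S = desired product rate / undesired product rate
S = 92 / 16
S = 5.75


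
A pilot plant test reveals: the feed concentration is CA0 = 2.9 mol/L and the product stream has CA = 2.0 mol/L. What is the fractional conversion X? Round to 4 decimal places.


X = (CA0 - CA) / CA0
X = (2.9 - 2.0) / 2.9
X = 0.9 / 2.9
X = 0.3103


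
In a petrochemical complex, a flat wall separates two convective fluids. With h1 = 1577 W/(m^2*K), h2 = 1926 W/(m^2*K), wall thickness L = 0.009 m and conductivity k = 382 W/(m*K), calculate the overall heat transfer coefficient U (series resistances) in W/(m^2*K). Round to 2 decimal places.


1/U = 1/h1 + L/k + 1/h2
1/U = 1/1577 + 0.009/382 + 1/1926
1/U = 0.0006341154 + 2.35602e-05 + 0.0005192108
1/U = 0.0011768864
U = 849.70 W/(m^2*K)


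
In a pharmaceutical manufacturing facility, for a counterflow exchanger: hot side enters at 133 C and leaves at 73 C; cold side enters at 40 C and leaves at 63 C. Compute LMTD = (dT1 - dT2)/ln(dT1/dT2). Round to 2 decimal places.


dT1 = Th_in - Tc_out = 133 - 63 = 70
dT2 = Th_out - Tc_in = 73 - 40 = 33
LMTD = (dT1 - dT2) / ln(dT1/dT2)
LMTD = (70 - 33) / ln(70/33)
LMTD = 49.20 K


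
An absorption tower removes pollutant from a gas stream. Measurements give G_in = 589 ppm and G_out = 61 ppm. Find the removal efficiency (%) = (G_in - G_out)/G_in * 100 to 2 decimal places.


Efficiency = (G_in - G_out) / G_in * 100%
Efficiency = (589 - 61) / 589 * 100
Efficiency = 528 / 589 * 100
Efficiency = 89.64%


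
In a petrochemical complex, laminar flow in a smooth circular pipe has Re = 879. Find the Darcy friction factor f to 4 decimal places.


f = 64 / Re
f = 64 / 879
f = 0.0728


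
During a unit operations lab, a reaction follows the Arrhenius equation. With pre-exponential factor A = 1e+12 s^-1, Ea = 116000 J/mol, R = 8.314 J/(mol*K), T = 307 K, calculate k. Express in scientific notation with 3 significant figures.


k = A * exp(-Ea/(R*T))
k = 1e+12 * exp(-116000 / (8.314 * 307))
k = 1e+12 * exp(-45.447458)
k = 1.83e-08


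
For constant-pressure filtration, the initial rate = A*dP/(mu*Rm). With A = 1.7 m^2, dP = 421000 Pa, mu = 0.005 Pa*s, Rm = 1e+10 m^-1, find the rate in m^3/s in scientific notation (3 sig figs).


rate = A * dP / (mu * Rm)
rate = 1.7 * 421000 / (0.005 * 1e+10)
rate = 715700.0 / 5.000e+07
rate = 1.43e-02 m^3/s


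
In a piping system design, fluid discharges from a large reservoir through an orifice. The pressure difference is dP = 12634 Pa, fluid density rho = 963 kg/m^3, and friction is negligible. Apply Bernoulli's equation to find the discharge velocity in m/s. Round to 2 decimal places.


v = sqrt(2*dP/rho)
v = sqrt(2*12634/963)
v = sqrt(26.238837)
v = 5.12 m/s


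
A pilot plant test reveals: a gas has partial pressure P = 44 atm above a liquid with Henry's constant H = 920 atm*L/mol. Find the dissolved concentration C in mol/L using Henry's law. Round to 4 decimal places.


C = P / H
C = 44 / 920
C = 0.0478 mol/L


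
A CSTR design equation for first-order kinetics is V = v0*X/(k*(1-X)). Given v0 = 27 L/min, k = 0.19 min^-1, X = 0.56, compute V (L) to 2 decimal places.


V = v0 * X / (k * (1 - X))
V = 27 * 0.56 / (0.19 * (1 - 0.56))
V = 15.12 / (0.19 * 0.44)
V = 15.12 / 0.0836
V = 180.86 L


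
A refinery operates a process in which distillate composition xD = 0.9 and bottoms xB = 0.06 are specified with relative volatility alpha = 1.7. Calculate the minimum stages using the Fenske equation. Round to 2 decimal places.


N_min = ln((xD*(1-xB))/(xB*(1-xD))) / ln(alpha)
Numerator inside ln: 0.846 / 0.006 = 141.0
ln(141.0) = 4.94876
ln(alpha) = ln(1.7) = 0.530628
N_min = 4.94876 / 0.530628 = 9.33


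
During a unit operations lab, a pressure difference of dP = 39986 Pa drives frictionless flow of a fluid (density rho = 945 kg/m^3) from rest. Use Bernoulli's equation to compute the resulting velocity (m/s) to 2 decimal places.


v = sqrt(2*dP/rho)
v = sqrt(2*39986/945)
v = sqrt(84.626455)
v = 9.20 m/s


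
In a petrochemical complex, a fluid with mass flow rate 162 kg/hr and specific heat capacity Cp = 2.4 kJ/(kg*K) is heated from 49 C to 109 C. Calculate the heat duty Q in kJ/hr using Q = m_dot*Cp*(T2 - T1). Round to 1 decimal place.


Q = m_dot * Cp * (T2 - T1)
Q = 162 * 2.4 * (109 - 49)
Q = 162 * 2.4 * 60
Q = 23328.0 kJ/hr


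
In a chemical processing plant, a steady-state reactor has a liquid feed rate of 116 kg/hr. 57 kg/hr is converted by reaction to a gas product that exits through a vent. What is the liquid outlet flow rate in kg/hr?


Steady-state mass balance on the main outlet: F_out = F_in - F_removed
F_out = 116 - 57
F_out = 59 kg/hr


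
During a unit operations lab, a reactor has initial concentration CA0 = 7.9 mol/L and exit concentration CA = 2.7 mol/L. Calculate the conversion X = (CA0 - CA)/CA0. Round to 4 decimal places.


X = (CA0 - CA) / CA0
X = (7.9 - 2.7) / 7.9
X = 5.2 / 7.9
X = 0.6582


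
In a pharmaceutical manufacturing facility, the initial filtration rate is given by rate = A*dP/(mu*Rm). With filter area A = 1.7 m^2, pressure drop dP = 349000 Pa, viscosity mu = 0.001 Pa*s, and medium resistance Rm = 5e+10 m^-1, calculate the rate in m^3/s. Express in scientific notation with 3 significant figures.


rate = A * dP / (mu * Rm)
rate = 1.7 * 349000 / (0.001 * 5e+10)
rate = 593300.0 / 5.000e+07
rate = 1.19e-02 m^3/s


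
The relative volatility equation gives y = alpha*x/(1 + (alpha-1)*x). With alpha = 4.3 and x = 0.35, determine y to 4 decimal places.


y = alpha*x / (1 + (alpha-1)*x)
y = 4.3*0.35 / (1 + (4.3-1)*0.35)
y = 1.505 / (1 + 1.155)
y = 1.505 / 2.155
y = 0.6984


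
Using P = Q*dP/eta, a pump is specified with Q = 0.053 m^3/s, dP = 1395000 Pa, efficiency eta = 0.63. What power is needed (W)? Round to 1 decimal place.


P = Q * dP / eta
P = 0.053 * 1395000 / 0.63
P = 73935.0 / 0.63
P = 117357.1 W


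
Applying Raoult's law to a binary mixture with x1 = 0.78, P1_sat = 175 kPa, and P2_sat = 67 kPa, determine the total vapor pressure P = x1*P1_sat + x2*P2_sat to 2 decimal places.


P = x1*P1_sat + x2*P2_sat
x2 = 1 - x1 = 1 - 0.78 = 0.22
P = 0.78*175 + 0.22*67
P = 136.5 + 14.74
P = 151.24 kPa


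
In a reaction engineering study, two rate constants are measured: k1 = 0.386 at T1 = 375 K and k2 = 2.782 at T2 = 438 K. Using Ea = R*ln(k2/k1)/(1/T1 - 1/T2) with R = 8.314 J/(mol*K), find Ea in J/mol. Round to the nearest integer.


Ea = R * ln(k2/k1) / (1/T1 - 1/T2)
ln(k2/k1) = ln(2.782/0.386) = 1.975088
1/T1 - 1/T2 = 1/375 - 1/438 = 0.000383561644
Ea = 8.314 * 1.975088 / 0.000383561644
Ea = 42812 J/mol


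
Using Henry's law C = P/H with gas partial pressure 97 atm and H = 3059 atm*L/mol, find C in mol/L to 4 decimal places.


C = P / H
C = 97 / 3059
C = 0.0317 mol/L


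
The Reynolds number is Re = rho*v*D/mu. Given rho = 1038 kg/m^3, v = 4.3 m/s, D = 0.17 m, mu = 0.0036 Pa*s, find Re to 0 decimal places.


Re = rho * v * D / mu
Re = 1038 * 4.3 * 0.17 / 0.0036
Re = 758.778 / 0.0036
Re = 210772


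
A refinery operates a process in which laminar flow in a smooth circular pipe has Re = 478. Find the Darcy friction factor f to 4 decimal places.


f = 64 / Re
f = 64 / 478
f = 0.1339


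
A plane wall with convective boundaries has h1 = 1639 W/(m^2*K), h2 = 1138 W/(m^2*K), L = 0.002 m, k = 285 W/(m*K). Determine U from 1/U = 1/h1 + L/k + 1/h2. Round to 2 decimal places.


1/U = 1/h1 + L/k + 1/h2
1/U = 1/1639 + 0.002/285 + 1/1138
1/U = 0.0006101281 + 7.0175e-06 + 0.0008787346
1/U = 0.0014958802
U = 668.50 W/(m^2*K)


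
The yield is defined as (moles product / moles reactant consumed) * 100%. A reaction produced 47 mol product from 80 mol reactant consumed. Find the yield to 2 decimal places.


Yield = (moles product / moles consumed) * 100%
Yield = (47 / 80) * 100
Yield = 0.5875 * 100
Yield = 58.75%


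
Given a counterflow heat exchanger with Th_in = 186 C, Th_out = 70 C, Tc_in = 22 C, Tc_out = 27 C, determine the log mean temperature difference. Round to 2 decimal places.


dT1 = Th_in - Tc_out = 186 - 27 = 159
dT2 = Th_out - Tc_in = 70 - 22 = 48
LMTD = (dT1 - dT2) / ln(dT1/dT2)
LMTD = (159 - 48) / ln(159/48)
LMTD = 92.68 K


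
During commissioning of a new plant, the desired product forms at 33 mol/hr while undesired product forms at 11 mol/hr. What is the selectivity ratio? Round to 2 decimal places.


S = desired product rate / undesired product rate
S = 33 / 11
S = 3.00


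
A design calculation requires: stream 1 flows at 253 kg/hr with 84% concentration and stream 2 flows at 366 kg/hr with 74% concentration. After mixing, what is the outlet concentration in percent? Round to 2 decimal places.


Mass balance on solute: F1*x1 + F2*x2 = F3*x3
F3 = F1 + F2 = 253 + 366 = 619 kg/hr
x3 = (F1*x1 + F2*x2)/F3
x3 = (253*0.84 + 366*0.74) / 619
x3 = 78.09%


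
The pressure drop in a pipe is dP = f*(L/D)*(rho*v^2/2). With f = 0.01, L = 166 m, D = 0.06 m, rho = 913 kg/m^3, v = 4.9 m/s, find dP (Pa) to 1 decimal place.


dP = f * (L/D) * (rho*v^2/2)
dP = 0.01 * (166/0.06) * (913*4.9^2/2)
L/D = 2766.66666667
rho*v^2/2 = 913*24.01/2 = 10960.565
dP = 0.01 * 2766.66666667 * 10960.565
dP = 303242.3 Pa


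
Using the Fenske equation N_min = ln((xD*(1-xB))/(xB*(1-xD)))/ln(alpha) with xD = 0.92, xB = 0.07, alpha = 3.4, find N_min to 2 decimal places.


N_min = ln((xD*(1-xB))/(xB*(1-xD))) / ln(alpha)
Numerator inside ln: 0.8556 / 0.0056 = 152.785714
ln(152.785714) = 5.029036
ln(alpha) = ln(3.4) = 1.223775
N_min = 5.029036 / 1.223775 = 4.11


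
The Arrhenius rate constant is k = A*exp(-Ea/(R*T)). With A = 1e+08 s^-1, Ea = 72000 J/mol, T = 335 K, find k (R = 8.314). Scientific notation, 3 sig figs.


k = A * exp(-Ea/(R*T))
k = 1e+08 * exp(-72000 / (8.314 * 335))
k = 1e+08 * exp(-25.851019)
k = 5.93e-04


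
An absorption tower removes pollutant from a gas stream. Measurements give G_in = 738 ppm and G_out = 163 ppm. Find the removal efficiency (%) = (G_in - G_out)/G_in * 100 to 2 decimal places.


Efficiency = (G_in - G_out) / G_in * 100%
Efficiency = (738 - 163) / 738 * 100
Efficiency = 575 / 738 * 100
Efficiency = 77.91%


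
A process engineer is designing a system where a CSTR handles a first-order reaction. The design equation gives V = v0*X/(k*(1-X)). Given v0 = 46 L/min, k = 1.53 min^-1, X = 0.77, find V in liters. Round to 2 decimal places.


V = v0 * X / (k * (1 - X))
V = 46 * 0.77 / (1.53 * (1 - 0.77))
V = 35.42 / (1.53 * 0.23)
V = 35.42 / 0.3519
V = 100.65 L


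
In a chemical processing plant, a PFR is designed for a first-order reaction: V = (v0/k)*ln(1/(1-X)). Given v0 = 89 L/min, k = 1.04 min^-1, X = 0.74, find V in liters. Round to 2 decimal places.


V = (v0/k) * ln(1/(1-X))
V = (89/1.04) * ln(1/(1-0.74))
V = 85.576923 * ln(3.846154)
V = 85.576923 * 1.347074
V = 115.28 L


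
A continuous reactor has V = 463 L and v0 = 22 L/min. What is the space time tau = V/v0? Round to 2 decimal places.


tau = V / v0
tau = 463 / 22
tau = 21.05 min


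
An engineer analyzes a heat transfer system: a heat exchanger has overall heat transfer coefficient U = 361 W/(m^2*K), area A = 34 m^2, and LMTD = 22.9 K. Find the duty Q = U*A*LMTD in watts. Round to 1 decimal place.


Q = U * A * LMTD
Q = 361 * 34 * 22.9
Q = 281074.6 W


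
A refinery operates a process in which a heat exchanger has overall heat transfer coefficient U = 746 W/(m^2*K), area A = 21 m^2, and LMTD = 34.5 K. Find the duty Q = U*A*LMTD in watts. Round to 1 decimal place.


Q = U * A * LMTD
Q = 746 * 21 * 34.5
Q = 540477.0 W


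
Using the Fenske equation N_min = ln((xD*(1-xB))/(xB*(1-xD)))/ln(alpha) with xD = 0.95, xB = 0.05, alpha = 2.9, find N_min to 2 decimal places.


N_min = ln((xD*(1-xB))/(xB*(1-xD))) / ln(alpha)
Numerator inside ln: 0.9025 / 0.0025 = 361.0
ln(361.0) = 5.888878
ln(alpha) = ln(2.9) = 1.064711
N_min = 5.888878 / 1.064711 = 5.53


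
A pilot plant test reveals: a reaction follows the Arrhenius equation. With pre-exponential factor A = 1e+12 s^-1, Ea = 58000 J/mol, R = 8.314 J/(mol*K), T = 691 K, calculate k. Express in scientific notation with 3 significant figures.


k = A * exp(-Ea/(R*T))
k = 1e+12 * exp(-58000 / (8.314 * 691))
k = 1e+12 * exp(-10.095781)
k = 4.13e+07


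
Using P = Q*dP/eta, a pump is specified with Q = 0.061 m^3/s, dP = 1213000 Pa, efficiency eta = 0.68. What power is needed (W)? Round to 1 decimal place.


P = Q * dP / eta
P = 0.061 * 1213000 / 0.68
P = 73993.0 / 0.68
P = 108813.2 W


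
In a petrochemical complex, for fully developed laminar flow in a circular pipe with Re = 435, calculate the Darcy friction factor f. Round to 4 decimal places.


f = 64 / Re
f = 64 / 435
f = 0.1471


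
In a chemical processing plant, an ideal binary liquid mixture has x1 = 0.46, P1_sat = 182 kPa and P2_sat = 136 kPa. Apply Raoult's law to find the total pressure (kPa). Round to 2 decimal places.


P = x1*P1_sat + x2*P2_sat
x2 = 1 - x1 = 1 - 0.46 = 0.54
P = 0.46*182 + 0.54*136
P = 83.72 + 73.44
P = 157.16 kPa


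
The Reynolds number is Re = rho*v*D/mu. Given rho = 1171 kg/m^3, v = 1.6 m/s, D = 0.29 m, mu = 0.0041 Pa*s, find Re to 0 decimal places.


Re = rho * v * D / mu
Re = 1171 * 1.6 * 0.29 / 0.0041
Re = 543.344 / 0.0041
Re = 132523


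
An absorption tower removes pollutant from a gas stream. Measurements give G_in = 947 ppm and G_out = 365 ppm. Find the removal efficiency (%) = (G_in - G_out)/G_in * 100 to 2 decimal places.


Efficiency = (G_in - G_out) / G_in * 100%
Efficiency = (947 - 365) / 947 * 100
Efficiency = 582 / 947 * 100
Efficiency = 61.46%
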